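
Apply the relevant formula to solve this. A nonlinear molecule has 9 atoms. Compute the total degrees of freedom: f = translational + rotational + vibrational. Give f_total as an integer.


Step 1: Translational DOF = 3
Step 2: Rotational DOF (nonlinear) = 3
Step 3: Vibrational DOF = 3*9 - 6 = 21
Step 4: Total = 3 + 3 + 21 = 27

27


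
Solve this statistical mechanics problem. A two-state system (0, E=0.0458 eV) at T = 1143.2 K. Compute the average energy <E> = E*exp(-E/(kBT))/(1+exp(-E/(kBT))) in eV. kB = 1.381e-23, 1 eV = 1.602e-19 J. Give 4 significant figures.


Step 1: beta*E = 0.0458*1.602e-19/(1.381e-23*1143.2) = 0.4647
Step 2: exp(-beta*E) = 0.6283
Step 3: <E> = 0.0458*0.6283/(1+0.6283) = 0.01767 eV

0.01767


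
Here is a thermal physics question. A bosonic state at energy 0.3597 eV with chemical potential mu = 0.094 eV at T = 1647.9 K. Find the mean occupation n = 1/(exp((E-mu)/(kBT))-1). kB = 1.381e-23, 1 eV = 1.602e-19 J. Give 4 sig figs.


Step 1: (E - mu) = 0.2657 eV
Step 2: x = (E-mu)*eV/(kB*T) = 0.2657*1.602e-19/(1.381e-23*1647.9) = 1.87
Step 3: exp(x) = 6.491
Step 4: n = 1/(exp(x)-1) = 0.1821

0.1821


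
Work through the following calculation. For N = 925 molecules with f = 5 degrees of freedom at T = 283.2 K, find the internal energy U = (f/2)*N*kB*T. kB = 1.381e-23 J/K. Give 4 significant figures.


Step 1: f/2 = 5/2 = 2.5
Step 2: N*kB*T = 925*1.381e-23*283.2 = 3.618e-18
Step 3: U = 2.5 * 3.618e-18 = 9.044e-18 J

9.044e-18


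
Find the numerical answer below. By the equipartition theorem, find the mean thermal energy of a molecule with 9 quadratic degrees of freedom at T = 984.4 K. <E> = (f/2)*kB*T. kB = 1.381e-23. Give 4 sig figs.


Step 1: f/2 = 9/2 = 4.5
Step 2: kB*T = 1.381e-23 * 984.4 = 1.359e-20
Step 3: <E> = 4.5 * 1.359e-20 = 6.118e-20 J

6.118e-20


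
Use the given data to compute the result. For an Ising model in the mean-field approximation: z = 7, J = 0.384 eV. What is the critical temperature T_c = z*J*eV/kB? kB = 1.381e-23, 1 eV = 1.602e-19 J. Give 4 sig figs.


Step 1: z*J = 7*0.384 = 2.688 eV
Step 2: Convert to Joules: 2.688*1.602e-19 = 4.306e-19 J
Step 3: T_c = 4.306e-19 / 1.381e-23 = 3.118e+04 K

3.118e+04


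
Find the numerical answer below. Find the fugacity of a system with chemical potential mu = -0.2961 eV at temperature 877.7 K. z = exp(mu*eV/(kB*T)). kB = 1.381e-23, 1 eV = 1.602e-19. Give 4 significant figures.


Step 1: Convert mu to Joules: -0.2961*1.602e-19 = -4.744e-20 J
Step 2: kB*T = 1.381e-23*877.7 = 1.212e-20 J
Step 3: mu/(kB*T) = -3.913
Step 4: z = exp(-3.913) = 0.01997

0.01997


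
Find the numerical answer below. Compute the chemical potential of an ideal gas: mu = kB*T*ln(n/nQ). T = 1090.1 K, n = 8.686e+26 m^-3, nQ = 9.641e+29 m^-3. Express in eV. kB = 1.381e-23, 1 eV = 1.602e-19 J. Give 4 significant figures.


Step 1: n/nQ = 8.686e+26/9.641e+29 = 0.0009009
Step 2: ln(n/nQ) = -7.012
Step 3: mu = kB*T*ln(n/nQ) = 1.505e-20*-7.012 = -1.056e-19 J
Step 4: Convert to eV: -1.056e-19/1.602e-19 = -0.6589 eV

-0.6589


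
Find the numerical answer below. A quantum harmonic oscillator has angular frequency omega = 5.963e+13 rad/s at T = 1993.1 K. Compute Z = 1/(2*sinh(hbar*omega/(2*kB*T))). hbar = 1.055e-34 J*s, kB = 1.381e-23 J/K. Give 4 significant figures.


Step 1: Compute x = hbar*omega/(kB*T) = 1.055e-34*5.963e+13/(1.381e-23*1993.1) = 0.2286
Step 2: x/2 = 0.1143
Step 3: sinh(x/2) = 0.1145
Step 4: Z = 1/(2*0.1145) = 4.366

4.366


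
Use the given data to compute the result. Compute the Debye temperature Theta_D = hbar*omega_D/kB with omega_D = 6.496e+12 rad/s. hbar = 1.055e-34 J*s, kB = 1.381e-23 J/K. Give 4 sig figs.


Step 1: hbar*omega_D = 1.055e-34 * 6.496e+12 = 6.853e-22 J
Step 2: Theta_D = 6.853e-22 / 1.381e-23
Step 3: Theta_D = 49.63 K

49.63


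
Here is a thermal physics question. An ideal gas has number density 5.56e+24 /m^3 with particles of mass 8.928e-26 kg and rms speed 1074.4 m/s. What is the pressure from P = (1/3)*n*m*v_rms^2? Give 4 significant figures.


Step 1: v_rms^2 = 1074.4^2 = 1.154e+06
Step 2: n*m = 5.56e+24*8.928e-26 = 0.4964
Step 3: P = (1/3)*0.4964*1.154e+06 = 1.91e+05 Pa

1.91e+05


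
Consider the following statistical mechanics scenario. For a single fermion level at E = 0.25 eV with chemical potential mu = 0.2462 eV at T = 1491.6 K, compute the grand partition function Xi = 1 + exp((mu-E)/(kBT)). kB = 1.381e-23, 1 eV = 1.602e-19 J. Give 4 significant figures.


Step 1: (mu - E) = 0.2462 - 0.25 = -0.0038 eV
Step 2: x = (mu-E)*eV/(kB*T) = -0.0038*1.602e-19/(1.381e-23*1491.6) = -0.02955
Step 3: exp(x) = 0.9709
Step 4: Xi = 1 + 0.9709 = 1.971

1.971


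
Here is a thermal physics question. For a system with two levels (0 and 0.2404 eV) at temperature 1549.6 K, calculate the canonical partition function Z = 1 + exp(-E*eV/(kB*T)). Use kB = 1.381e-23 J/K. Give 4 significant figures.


Step 1: Compute beta*E = E*eV/(kB*T) = 0.2404*1.602e-19/(1.381e-23*1549.6) = 1.8
Step 2: exp(-beta*E) = exp(-1.8) = 0.1654
Step 3: Z = 1 + 0.1654 = 1.165

1.165


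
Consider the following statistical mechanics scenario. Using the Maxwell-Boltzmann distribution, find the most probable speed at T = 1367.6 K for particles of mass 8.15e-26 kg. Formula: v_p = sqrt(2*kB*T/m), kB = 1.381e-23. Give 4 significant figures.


Step 1: Numerator = 2*kB*T = 2*1.381e-23*1367.6 = 3.777e-20
Step 2: Ratio = 3.777e-20 / 8.15e-26 = 4.635e+05
Step 3: v_p = sqrt(4.635e+05) = 680.8 m/s

680.8


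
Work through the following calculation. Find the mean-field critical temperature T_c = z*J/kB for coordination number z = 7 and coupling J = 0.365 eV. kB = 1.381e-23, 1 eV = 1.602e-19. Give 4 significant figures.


Step 1: z*J = 7*0.365 = 2.555 eV
Step 2: Convert to Joules: 2.555*1.602e-19 = 4.093e-19 J
Step 3: T_c = 4.093e-19 / 1.381e-23 = 2.964e+04 K

2.964e+04


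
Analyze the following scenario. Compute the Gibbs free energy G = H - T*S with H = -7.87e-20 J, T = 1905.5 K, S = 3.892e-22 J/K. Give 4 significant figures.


Step 1: T*S = 1905.5 * 3.892e-22 = 7.416e-19 J
Step 2: G = H - T*S = -7.87e-20 - 7.416e-19
Step 3: G = -8.203e-19 J

-8.203e-19


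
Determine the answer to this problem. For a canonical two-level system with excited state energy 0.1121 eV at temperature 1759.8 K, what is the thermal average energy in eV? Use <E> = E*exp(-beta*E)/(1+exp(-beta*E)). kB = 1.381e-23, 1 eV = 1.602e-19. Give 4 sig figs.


Step 1: beta*E = 0.1121*1.602e-19/(1.381e-23*1759.8) = 0.7389
Step 2: exp(-beta*E) = 0.4776
Step 3: <E> = 0.1121*0.4776/(1+0.4776) = 0.03623 eV

0.03623


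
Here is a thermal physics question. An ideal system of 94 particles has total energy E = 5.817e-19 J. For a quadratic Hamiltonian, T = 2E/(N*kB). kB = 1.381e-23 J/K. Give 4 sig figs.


Step 1: Numerator = 2*E = 2*5.817e-19 = 1.163e-18 J
Step 2: Denominator = N*kB = 94*1.381e-23 = 1.298e-21
Step 3: T = 1.163e-18 / 1.298e-21 = 896.2 K

896.2


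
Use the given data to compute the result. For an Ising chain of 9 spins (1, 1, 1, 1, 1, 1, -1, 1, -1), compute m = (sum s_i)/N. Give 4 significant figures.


Step 1: Count up spins (+1): 7, down spins (-1): 2
Step 2: Total magnetization M = 7 - 2 = 5
Step 3: m = M/N = 5/9 = 0.5556

0.5556


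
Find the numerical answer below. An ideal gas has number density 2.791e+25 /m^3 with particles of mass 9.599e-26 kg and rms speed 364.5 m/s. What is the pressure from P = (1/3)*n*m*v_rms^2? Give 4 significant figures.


Step 1: v_rms^2 = 364.5^2 = 1.329e+05
Step 2: n*m = 2.791e+25*9.599e-26 = 2.679
Step 3: P = (1/3)*2.679*1.329e+05 = 1.186e+05 Pa

1.186e+05


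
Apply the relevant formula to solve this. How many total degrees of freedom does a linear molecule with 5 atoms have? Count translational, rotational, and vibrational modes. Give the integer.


Step 1: Translational DOF = 3
Step 2: Rotational DOF (linear) = 2
Step 3: Vibrational DOF = 3*5 - 5 = 10
Step 4: Total = 3 + 2 + 10 = 15

15


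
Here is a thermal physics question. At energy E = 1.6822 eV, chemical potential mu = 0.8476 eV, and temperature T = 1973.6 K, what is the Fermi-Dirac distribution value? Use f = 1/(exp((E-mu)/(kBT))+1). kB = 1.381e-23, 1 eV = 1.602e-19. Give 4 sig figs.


Step 1: (E - mu) = 1.6822 - 0.8476 = 0.8346 eV
Step 2: Convert: (E-mu)*eV = 1.337e-19 J
Step 3: x = (E-mu)*eV/(kB*T) = 4.906
Step 4: f = 1/(exp(4.906)+1) = 0.007351

0.007351


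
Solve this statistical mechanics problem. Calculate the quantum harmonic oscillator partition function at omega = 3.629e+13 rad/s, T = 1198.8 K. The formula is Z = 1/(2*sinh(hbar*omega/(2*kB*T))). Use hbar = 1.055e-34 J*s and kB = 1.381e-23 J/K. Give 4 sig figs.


Step 1: Compute x = hbar*omega/(kB*T) = 1.055e-34*3.629e+13/(1.381e-23*1198.8) = 0.2313
Step 2: x/2 = 0.1156
Step 3: sinh(x/2) = 0.1159
Step 4: Z = 1/(2*0.1159) = 4.315

4.315


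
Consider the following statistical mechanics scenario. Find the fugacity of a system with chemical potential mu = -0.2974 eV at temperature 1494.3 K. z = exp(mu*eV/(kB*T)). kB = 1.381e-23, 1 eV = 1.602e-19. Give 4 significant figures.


Step 1: Convert mu to Joules: -0.2974*1.602e-19 = -4.764e-20 J
Step 2: kB*T = 1.381e-23*1494.3 = 2.064e-20 J
Step 3: mu/(kB*T) = -2.309
Step 4: z = exp(-2.309) = 0.09939

0.09939


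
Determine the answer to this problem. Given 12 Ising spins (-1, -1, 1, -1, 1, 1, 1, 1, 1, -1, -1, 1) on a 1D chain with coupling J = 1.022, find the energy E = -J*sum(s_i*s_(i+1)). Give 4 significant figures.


Step 1: Nearest-neighbor products: 1, -1, -1, -1, 1, 1, 1, 1, -1, 1, -1
Step 2: Sum of products = 1
Step 3: E = -1.022 * 1 = -1.022

-1.022


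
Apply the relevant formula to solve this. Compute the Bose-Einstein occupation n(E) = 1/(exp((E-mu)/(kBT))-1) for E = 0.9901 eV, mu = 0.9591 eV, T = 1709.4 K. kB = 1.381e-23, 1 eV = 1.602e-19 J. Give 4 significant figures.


Step 1: (E - mu) = 0.031 eV
Step 2: x = (E-mu)*eV/(kB*T) = 0.031*1.602e-19/(1.381e-23*1709.4) = 0.2104
Step 3: exp(x) = 1.234
Step 4: n = 1/(exp(x)-1) = 4.271

4.271


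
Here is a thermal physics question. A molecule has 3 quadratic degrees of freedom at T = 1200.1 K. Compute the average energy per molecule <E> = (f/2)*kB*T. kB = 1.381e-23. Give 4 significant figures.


Step 1: f/2 = 3/2 = 1.5
Step 2: kB*T = 1.381e-23 * 1200.1 = 1.657e-20
Step 3: <E> = 1.5 * 1.657e-20 = 2.486e-20 J

2.486e-20


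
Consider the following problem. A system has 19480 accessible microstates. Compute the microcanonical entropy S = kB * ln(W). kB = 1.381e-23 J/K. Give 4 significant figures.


Step 1: ln(W) = ln(19480) = 9.877
Step 2: S = kB * ln(W) = 1.381e-23 * 9.877
Step 3: S = 1.364e-22 J/K

1.364e-22


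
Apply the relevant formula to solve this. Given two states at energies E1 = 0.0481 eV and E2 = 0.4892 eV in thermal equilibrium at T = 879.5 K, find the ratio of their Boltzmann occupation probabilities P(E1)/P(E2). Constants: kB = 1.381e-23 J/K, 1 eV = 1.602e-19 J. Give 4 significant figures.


Step 1: Compute energy difference dE = E1 - E2 = 0.0481 - 0.4892 = -0.4411 eV
Step 2: Convert to Joules: dE_J = -0.4411 * 1.602e-19 = -7.066e-20 J
Step 3: Compute exponent = -dE_J / (kB * T) = -(-7.066e-20) / (1.381e-23 * 879.5) = 5.818
Step 4: P(E1)/P(E2) = exp(5.818) = 336.3

336.3


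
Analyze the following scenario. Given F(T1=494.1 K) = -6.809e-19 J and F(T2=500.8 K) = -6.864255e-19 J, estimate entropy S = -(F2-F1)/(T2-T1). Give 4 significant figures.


Step 1: dF = F2 - F1 = -6.864255e-19 - (-6.809e-19) = -5.5255e-21 J
Step 2: dT = T2 - T1 = 500.8 - 494.1 = 6.7 K
Step 3: S = -dF/dT = -(-5.5255e-21)/6.7 = 8.247e-22 J/K

8.247e-22


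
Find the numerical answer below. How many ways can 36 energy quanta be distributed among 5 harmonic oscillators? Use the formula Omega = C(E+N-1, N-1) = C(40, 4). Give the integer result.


Step 1: Use binomial coefficient C(40, 4)
Step 2: Numerator = 40! / 36!
Step 3: Denominator = 4!
Step 4: Omega = 91390

91390


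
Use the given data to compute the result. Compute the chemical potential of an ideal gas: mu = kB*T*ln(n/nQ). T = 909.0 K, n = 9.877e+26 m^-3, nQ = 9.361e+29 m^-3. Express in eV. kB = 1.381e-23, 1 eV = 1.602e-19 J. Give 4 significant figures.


Step 1: n/nQ = 9.877e+26/9.361e+29 = 0.001055
Step 2: ln(n/nQ) = -6.854
Step 3: mu = kB*T*ln(n/nQ) = 1.255e-20*-6.854 = -8.604e-20 J
Step 4: Convert to eV: -8.604e-20/1.602e-19 = -0.5371 eV

-0.5371


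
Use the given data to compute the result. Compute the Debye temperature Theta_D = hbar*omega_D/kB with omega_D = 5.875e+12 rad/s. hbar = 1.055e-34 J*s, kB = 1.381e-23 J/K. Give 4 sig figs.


Step 1: hbar*omega_D = 1.055e-34 * 5.875e+12 = 6.198e-22 J
Step 2: Theta_D = 6.198e-22 / 1.381e-23
Step 3: Theta_D = 44.88 K

44.88


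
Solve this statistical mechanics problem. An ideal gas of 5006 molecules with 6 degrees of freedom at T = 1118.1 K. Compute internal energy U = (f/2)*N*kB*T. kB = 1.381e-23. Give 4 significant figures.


Step 1: f/2 = 6/2 = 3.0
Step 2: N*kB*T = 5006*1.381e-23*1118.1 = 7.73e-17
Step 3: U = 3.0 * 7.73e-17 = 2.319e-16 J

2.319e-16


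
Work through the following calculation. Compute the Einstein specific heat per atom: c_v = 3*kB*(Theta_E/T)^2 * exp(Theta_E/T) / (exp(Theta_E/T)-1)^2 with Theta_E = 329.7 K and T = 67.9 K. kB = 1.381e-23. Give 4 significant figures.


Step 1: x = Theta_E/T = 329.7/67.9 = 4.856
Step 2: x^2 = 23.58
Step 3: exp(x) = 128.5
Step 4: c_v = 3*1.381e-23*23.58*128.5/(128.5-1)^2 = 7.723e-24

7.723e-24


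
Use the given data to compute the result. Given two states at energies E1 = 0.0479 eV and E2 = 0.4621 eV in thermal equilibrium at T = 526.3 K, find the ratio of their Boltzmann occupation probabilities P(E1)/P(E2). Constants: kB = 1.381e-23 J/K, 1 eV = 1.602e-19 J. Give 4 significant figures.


Step 1: Compute energy difference dE = E1 - E2 = 0.0479 - 0.4621 = -0.4142 eV
Step 2: Convert to Joules: dE_J = -0.4142 * 1.602e-19 = -6.635e-20 J
Step 3: Compute exponent = -dE_J / (kB * T) = -(-6.635e-20) / (1.381e-23 * 526.3) = 9.129
Step 4: P(E1)/P(E2) = exp(9.129) = 9223

9223


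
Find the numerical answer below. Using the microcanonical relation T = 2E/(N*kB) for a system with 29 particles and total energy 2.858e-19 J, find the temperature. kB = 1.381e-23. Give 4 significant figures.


Step 1: Numerator = 2*E = 2*2.858e-19 = 5.716e-19 J
Step 2: Denominator = N*kB = 29*1.381e-23 = 4.005e-22
Step 3: T = 5.716e-19 / 4.005e-22 = 1427 K

1427


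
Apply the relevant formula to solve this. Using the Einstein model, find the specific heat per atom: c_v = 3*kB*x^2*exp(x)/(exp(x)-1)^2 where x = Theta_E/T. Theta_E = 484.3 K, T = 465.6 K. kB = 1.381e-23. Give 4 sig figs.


Step 1: x = Theta_E/T = 484.3/465.6 = 1.04
Step 2: x^2 = 1.082
Step 3: exp(x) = 2.83
Step 4: c_v = 3*1.381e-23*1.082*2.83/(2.83-1)^2 = 3.789e-23

3.789e-23


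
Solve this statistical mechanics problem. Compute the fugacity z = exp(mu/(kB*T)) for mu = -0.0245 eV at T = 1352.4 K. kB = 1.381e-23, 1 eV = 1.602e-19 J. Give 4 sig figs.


Step 1: Convert mu to Joules: -0.0245*1.602e-19 = -3.925e-21 J
Step 2: kB*T = 1.381e-23*1352.4 = 1.868e-20 J
Step 3: mu/(kB*T) = -0.2102
Step 4: z = exp(-0.2102) = 0.8105

0.8105


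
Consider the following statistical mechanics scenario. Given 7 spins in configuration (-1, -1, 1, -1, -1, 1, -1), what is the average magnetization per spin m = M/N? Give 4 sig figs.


Step 1: Count up spins (+1): 2, down spins (-1): 5
Step 2: Total magnetization M = 2 - 5 = -3
Step 3: m = M/N = -3/7 = -0.4286

-0.4286


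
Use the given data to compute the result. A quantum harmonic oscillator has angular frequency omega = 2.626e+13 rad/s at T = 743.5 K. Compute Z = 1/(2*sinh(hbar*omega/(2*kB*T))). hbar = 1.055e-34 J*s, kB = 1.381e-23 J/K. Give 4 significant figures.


Step 1: Compute x = hbar*omega/(kB*T) = 1.055e-34*2.626e+13/(1.381e-23*743.5) = 0.2698
Step 2: x/2 = 0.1349
Step 3: sinh(x/2) = 0.1353
Step 4: Z = 1/(2*0.1353) = 3.695

3.695


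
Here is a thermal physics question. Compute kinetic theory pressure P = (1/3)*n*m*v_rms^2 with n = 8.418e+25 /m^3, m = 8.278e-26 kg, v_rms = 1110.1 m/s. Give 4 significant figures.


Step 1: v_rms^2 = 1110.1^2 = 1.232e+06
Step 2: n*m = 8.418e+25*8.278e-26 = 6.968
Step 3: P = (1/3)*6.968*1.232e+06 = 2.862e+06 Pa

2.862e+06


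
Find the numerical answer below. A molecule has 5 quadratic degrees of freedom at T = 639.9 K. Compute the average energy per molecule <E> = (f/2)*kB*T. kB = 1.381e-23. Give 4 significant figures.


Step 1: f/2 = 5/2 = 2.5
Step 2: kB*T = 1.381e-23 * 639.9 = 8.837e-21
Step 3: <E> = 2.5 * 8.837e-21 = 2.209e-20 J

2.209e-20


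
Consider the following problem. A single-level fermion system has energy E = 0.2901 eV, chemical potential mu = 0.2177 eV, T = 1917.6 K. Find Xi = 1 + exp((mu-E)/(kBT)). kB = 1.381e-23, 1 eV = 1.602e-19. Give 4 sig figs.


Step 1: (mu - E) = 0.2177 - 0.2901 = -0.0724 eV
Step 2: x = (mu-E)*eV/(kB*T) = -0.0724*1.602e-19/(1.381e-23*1917.6) = -0.438
Step 3: exp(x) = 0.6453
Step 4: Xi = 1 + 0.6453 = 1.645

1.645


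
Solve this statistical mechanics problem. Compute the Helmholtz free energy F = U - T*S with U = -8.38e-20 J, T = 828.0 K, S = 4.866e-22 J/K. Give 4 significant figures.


Step 1: T*S = 828.0 * 4.866e-22 = 4.029e-19 J
Step 2: F = U - T*S = -8.38e-20 - 4.029e-19
Step 3: F = -4.867e-19 J

-4.867e-19


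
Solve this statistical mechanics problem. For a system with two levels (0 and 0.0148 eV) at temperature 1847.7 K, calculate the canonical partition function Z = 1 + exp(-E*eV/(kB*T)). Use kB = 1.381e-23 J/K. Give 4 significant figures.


Step 1: Compute beta*E = E*eV/(kB*T) = 0.0148*1.602e-19/(1.381e-23*1847.7) = 0.09292
Step 2: exp(-beta*E) = exp(-0.09292) = 0.9113
Step 3: Z = 1 + 0.9113 = 1.911

1.911


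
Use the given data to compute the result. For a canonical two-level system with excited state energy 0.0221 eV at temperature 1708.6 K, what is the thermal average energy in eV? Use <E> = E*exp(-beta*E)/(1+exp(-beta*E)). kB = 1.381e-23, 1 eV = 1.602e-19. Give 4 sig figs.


Step 1: beta*E = 0.0221*1.602e-19/(1.381e-23*1708.6) = 0.15
Step 2: exp(-beta*E) = 0.8607
Step 3: <E> = 0.0221*0.8607/(1+0.8607) = 0.01022 eV

0.01022


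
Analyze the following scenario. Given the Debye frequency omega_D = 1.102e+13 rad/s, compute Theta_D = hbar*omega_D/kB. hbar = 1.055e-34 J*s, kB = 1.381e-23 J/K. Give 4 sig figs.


Step 1: hbar*omega_D = 1.055e-34 * 1.102e+13 = 1.163e-21 J
Step 2: Theta_D = 1.163e-21 / 1.381e-23
Step 3: Theta_D = 84.19 K

84.19


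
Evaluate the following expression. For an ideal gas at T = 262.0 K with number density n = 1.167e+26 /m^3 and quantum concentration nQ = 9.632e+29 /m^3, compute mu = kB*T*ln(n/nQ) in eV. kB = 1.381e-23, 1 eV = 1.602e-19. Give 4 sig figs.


Step 1: n/nQ = 1.167e+26/9.632e+29 = 0.0001212
Step 2: ln(n/nQ) = -9.018
Step 3: mu = kB*T*ln(n/nQ) = 3.618e-21*-9.018 = -3.263e-20 J
Step 4: Convert to eV: -3.263e-20/1.602e-19 = -0.2037 eV

-0.2037


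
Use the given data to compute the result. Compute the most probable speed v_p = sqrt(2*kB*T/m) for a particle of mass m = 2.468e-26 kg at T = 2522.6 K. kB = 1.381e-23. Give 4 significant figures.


Step 1: Numerator = 2*kB*T = 2*1.381e-23*2522.6 = 6.967e-20
Step 2: Ratio = 6.967e-20 / 2.468e-26 = 2.823e+06
Step 3: v_p = sqrt(2.823e+06) = 1680 m/s

1680


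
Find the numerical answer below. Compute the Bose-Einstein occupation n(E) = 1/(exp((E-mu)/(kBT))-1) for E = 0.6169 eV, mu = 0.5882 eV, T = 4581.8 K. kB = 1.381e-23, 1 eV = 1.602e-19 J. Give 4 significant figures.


Step 1: (E - mu) = 0.0287 eV
Step 2: x = (E-mu)*eV/(kB*T) = 0.0287*1.602e-19/(1.381e-23*4581.8) = 0.07266
Step 3: exp(x) = 1.075
Step 4: n = 1/(exp(x)-1) = 13.27

13.27


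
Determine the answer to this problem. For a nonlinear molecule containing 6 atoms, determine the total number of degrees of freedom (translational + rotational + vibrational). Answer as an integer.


Step 1: Translational DOF = 3
Step 2: Rotational DOF (nonlinear) = 3
Step 3: Vibrational DOF = 3*6 - 6 = 12
Step 4: Total = 3 + 3 + 12 = 18

18


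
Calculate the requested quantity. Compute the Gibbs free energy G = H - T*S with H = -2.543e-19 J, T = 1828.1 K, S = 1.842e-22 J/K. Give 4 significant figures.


Step 1: T*S = 1828.1 * 1.842e-22 = 3.367e-19 J
Step 2: G = H - T*S = -2.543e-19 - 3.367e-19
Step 3: G = -5.91e-19 J

-5.91e-19


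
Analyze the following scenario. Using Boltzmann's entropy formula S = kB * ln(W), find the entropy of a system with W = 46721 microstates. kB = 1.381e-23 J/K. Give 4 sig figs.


Step 1: ln(W) = ln(46721) = 10.75
Step 2: S = kB * ln(W) = 1.381e-23 * 10.75
Step 3: S = 1.485e-22 J/K

1.485e-22


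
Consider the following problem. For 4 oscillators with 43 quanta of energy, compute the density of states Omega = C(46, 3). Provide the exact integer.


Step 1: Use binomial coefficient C(46, 3)
Step 2: Numerator = 46! / 43!
Step 3: Denominator = 3!
Step 4: Omega = 15180

15180


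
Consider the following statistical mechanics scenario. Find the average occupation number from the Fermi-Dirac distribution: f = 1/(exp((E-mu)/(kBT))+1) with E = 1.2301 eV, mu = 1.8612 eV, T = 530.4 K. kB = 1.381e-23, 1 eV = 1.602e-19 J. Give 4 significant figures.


Step 1: (E - mu) = 1.2301 - 1.8612 = -0.6311 eV
Step 2: Convert: (E-mu)*eV = -1.011e-19 J
Step 3: x = (E-mu)*eV/(kB*T) = -13.8
Step 4: f = 1/(exp(-13.8)+1) = 1

1


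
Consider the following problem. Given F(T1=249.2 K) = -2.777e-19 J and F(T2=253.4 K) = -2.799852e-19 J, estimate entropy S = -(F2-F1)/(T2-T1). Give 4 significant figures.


Step 1: dF = F2 - F1 = -2.799852e-19 - (-2.777e-19) = -2.2852e-21 J
Step 2: dT = T2 - T1 = 253.4 - 249.2 = 4.2 K
Step 3: S = -dF/dT = -(-2.2852e-21)/4.2 = 5.441e-22 J/K

5.441e-22


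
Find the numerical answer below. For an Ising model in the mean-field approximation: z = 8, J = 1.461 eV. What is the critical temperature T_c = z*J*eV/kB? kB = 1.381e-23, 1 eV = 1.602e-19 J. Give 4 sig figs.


Step 1: z*J = 8*1.461 = 11.69 eV
Step 2: Convert to Joules: 11.69*1.602e-19 = 1.872e-18 J
Step 3: T_c = 1.872e-18 / 1.381e-23 = 1.356e+05 K

1.356e+05


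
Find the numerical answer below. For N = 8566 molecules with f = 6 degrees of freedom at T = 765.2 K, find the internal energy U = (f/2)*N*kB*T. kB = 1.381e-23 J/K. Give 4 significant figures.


Step 1: f/2 = 6/2 = 3.0
Step 2: N*kB*T = 8566*1.381e-23*765.2 = 9.052e-17
Step 3: U = 3.0 * 9.052e-17 = 2.716e-16 J

2.716e-16


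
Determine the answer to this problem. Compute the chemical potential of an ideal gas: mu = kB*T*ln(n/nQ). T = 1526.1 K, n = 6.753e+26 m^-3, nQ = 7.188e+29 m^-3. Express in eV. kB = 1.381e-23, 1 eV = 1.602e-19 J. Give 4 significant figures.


Step 1: n/nQ = 6.753e+26/7.188e+29 = 0.0009395
Step 2: ln(n/nQ) = -6.97
Step 3: mu = kB*T*ln(n/nQ) = 2.108e-20*-6.97 = -1.469e-19 J
Step 4: Convert to eV: -1.469e-19/1.602e-19 = -0.917 eV

-0.917


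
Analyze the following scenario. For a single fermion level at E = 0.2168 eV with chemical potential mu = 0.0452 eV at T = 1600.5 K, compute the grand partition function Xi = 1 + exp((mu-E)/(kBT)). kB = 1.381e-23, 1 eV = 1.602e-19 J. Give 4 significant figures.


Step 1: (mu - E) = 0.0452 - 0.2168 = -0.1716 eV
Step 2: x = (mu-E)*eV/(kB*T) = -0.1716*1.602e-19/(1.381e-23*1600.5) = -1.244
Step 3: exp(x) = 0.2883
Step 4: Xi = 1 + 0.2883 = 1.288

1.288


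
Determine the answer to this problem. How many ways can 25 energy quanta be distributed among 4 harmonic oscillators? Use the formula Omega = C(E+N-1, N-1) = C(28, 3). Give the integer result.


Step 1: Use binomial coefficient C(28, 3)
Step 2: Numerator = 28! / 25!
Step 3: Denominator = 3!
Step 4: Omega = 3276

3276


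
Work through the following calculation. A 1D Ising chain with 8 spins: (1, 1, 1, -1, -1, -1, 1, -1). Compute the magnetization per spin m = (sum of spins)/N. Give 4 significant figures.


Step 1: Count up spins (+1): 4, down spins (-1): 4
Step 2: Total magnetization M = 4 - 4 = 0
Step 3: m = M/N = 0/8 = 0

0


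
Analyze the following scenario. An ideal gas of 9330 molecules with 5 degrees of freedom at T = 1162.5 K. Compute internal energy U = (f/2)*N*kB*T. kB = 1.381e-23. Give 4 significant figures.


Step 1: f/2 = 5/2 = 2.5
Step 2: N*kB*T = 9330*1.381e-23*1162.5 = 1.498e-16
Step 3: U = 2.5 * 1.498e-16 = 3.745e-16 J

3.745e-16


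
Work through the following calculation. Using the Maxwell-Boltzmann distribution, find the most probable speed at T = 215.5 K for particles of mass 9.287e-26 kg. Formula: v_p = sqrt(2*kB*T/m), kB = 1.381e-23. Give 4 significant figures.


Step 1: Numerator = 2*kB*T = 2*1.381e-23*215.5 = 5.952e-21
Step 2: Ratio = 5.952e-21 / 9.287e-26 = 6.409e+04
Step 3: v_p = sqrt(6.409e+04) = 253.2 m/s

253.2


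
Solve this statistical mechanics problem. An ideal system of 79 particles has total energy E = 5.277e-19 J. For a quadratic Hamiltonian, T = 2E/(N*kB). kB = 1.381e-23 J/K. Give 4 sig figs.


Step 1: Numerator = 2*E = 2*5.277e-19 = 1.055e-18 J
Step 2: Denominator = N*kB = 79*1.381e-23 = 1.091e-21
Step 3: T = 1.055e-18 / 1.091e-21 = 967.4 K

967.4


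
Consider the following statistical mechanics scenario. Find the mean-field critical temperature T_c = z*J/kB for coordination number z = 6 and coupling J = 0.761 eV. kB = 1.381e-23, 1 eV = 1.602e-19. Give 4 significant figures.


Step 1: z*J = 6*0.761 = 4.566 eV
Step 2: Convert to Joules: 4.566*1.602e-19 = 7.315e-19 J
Step 3: T_c = 7.315e-19 / 1.381e-23 = 5.297e+04 K

5.297e+04


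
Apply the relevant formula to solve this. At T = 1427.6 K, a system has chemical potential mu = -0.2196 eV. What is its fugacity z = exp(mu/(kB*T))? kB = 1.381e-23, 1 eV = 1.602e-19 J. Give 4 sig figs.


Step 1: Convert mu to Joules: -0.2196*1.602e-19 = -3.518e-20 J
Step 2: kB*T = 1.381e-23*1427.6 = 1.972e-20 J
Step 3: mu/(kB*T) = -1.784
Step 4: z = exp(-1.784) = 0.1679

0.1679


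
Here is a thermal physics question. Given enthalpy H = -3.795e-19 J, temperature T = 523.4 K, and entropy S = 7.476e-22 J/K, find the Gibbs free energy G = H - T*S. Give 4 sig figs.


Step 1: T*S = 523.4 * 7.476e-22 = 3.913e-19 J
Step 2: G = H - T*S = -3.795e-19 - 3.913e-19
Step 3: G = -7.708e-19 J

-7.708e-19


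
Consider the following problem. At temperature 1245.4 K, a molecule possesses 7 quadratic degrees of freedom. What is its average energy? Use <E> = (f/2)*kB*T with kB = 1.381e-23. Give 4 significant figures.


Step 1: f/2 = 7/2 = 3.5
Step 2: kB*T = 1.381e-23 * 1245.4 = 1.72e-20
Step 3: <E> = 3.5 * 1.72e-20 = 6.02e-20 J

6.02e-20


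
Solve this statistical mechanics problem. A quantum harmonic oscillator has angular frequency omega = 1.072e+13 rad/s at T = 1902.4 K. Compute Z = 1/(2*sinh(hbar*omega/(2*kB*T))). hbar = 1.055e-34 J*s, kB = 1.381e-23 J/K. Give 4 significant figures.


Step 1: Compute x = hbar*omega/(kB*T) = 1.055e-34*1.072e+13/(1.381e-23*1902.4) = 0.04305
Step 2: x/2 = 0.02152
Step 3: sinh(x/2) = 0.02153
Step 4: Z = 1/(2*0.02153) = 23.23

23.23


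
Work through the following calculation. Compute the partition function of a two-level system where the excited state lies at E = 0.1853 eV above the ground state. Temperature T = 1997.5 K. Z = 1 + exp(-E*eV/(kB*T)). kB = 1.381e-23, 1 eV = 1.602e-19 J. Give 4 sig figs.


Step 1: Compute beta*E = E*eV/(kB*T) = 0.1853*1.602e-19/(1.381e-23*1997.5) = 1.076
Step 2: exp(-beta*E) = exp(-1.076) = 0.3409
Step 3: Z = 1 + 0.3409 = 1.341

1.341


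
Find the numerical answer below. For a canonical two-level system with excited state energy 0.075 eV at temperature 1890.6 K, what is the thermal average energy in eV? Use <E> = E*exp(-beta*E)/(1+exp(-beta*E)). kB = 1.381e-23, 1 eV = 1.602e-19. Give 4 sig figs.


Step 1: beta*E = 0.075*1.602e-19/(1.381e-23*1890.6) = 0.4602
Step 2: exp(-beta*E) = 0.6312
Step 3: <E> = 0.075*0.6312/(1+0.6312) = 0.02902 eV

0.02902


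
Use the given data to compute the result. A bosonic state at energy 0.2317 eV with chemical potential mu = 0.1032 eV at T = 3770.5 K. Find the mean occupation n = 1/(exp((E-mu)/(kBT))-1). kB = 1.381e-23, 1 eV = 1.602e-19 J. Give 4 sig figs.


Step 1: (E - mu) = 0.1285 eV
Step 2: x = (E-mu)*eV/(kB*T) = 0.1285*1.602e-19/(1.381e-23*3770.5) = 0.3953
Step 3: exp(x) = 1.485
Step 4: n = 1/(exp(x)-1) = 2.062

2.062


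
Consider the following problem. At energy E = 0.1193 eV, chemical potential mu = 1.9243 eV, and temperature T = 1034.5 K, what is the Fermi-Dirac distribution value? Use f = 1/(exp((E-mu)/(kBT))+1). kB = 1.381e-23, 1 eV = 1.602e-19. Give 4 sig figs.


Step 1: (E - mu) = 0.1193 - 1.9243 = -1.805 eV
Step 2: Convert: (E-mu)*eV = -2.892e-19 J
Step 3: x = (E-mu)*eV/(kB*T) = -20.24
Step 4: f = 1/(exp(-20.24)+1) = 1

1


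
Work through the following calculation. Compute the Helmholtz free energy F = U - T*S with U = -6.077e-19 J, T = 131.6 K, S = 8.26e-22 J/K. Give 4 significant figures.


Step 1: T*S = 131.6 * 8.26e-22 = 1.087e-19 J
Step 2: F = U - T*S = -6.077e-19 - 1.087e-19
Step 3: F = -7.164e-19 J

-7.164e-19


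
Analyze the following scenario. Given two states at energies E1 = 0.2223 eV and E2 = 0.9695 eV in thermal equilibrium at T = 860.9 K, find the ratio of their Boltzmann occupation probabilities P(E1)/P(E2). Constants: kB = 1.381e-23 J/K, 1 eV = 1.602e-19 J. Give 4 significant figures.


Step 1: Compute energy difference dE = E1 - E2 = 0.2223 - 0.9695 = -0.7472 eV
Step 2: Convert to Joules: dE_J = -0.7472 * 1.602e-19 = -1.197e-19 J
Step 3: Compute exponent = -dE_J / (kB * T) = -(-1.197e-19) / (1.381e-23 * 860.9) = 10.07
Step 4: P(E1)/P(E2) = exp(10.07) = 2.358e+04

2.358e+04


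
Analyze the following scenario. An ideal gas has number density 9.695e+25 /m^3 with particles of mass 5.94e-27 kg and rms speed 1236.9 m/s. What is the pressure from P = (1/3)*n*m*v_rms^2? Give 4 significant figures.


Step 1: v_rms^2 = 1236.9^2 = 1.53e+06
Step 2: n*m = 9.695e+25*5.94e-27 = 0.5759
Step 3: P = (1/3)*0.5759*1.53e+06 = 2.937e+05 Pa

2.937e+05


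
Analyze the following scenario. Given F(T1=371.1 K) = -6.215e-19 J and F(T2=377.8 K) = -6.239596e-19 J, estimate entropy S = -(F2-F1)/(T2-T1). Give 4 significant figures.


Step 1: dF = F2 - F1 = -6.239596e-19 - (-6.215e-19) = -2.4596e-21 J
Step 2: dT = T2 - T1 = 377.8 - 371.1 = 6.7 K
Step 3: S = -dF/dT = -(-2.4596e-21)/6.7 = 3.671e-22 J/K

3.671e-22


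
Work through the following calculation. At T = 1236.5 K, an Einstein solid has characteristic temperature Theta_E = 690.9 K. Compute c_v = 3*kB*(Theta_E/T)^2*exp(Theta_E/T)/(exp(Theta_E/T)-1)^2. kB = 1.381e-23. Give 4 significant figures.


Step 1: x = Theta_E/T = 690.9/1236.5 = 0.5588
Step 2: x^2 = 0.3122
Step 3: exp(x) = 1.748
Step 4: c_v = 3*1.381e-23*0.3122*1.748/(1.748-1)^2 = 4.037e-23

4.037e-23


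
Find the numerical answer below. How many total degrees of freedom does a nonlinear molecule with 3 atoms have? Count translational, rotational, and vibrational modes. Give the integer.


Step 1: Translational DOF = 3
Step 2: Rotational DOF (nonlinear) = 3
Step 3: Vibrational DOF = 3*3 - 6 = 3
Step 4: Total = 3 + 3 + 3 = 9

9


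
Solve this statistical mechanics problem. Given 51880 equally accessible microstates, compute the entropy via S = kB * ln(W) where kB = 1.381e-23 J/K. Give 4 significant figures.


Step 1: ln(W) = ln(51880) = 10.86
Step 2: S = kB * ln(W) = 1.381e-23 * 10.86
Step 3: S = 1.499e-22 J/K

1.499e-22


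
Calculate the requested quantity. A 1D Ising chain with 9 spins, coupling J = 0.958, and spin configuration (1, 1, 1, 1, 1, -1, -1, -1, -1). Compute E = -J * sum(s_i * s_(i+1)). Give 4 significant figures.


Step 1: Nearest-neighbor products: 1, 1, 1, 1, -1, 1, 1, 1
Step 2: Sum of products = 6
Step 3: E = -0.958 * 6 = -5.748

-5.748


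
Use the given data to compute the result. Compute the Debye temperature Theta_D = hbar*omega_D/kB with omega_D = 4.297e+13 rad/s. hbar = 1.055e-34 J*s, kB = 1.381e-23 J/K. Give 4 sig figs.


Step 1: hbar*omega_D = 1.055e-34 * 4.297e+13 = 4.533e-21 J
Step 2: Theta_D = 4.533e-21 / 1.381e-23
Step 3: Theta_D = 328.3 K

328.3


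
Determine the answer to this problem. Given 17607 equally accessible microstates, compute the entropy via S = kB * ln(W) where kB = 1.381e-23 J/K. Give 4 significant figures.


Step 1: ln(W) = ln(17607) = 9.776
Step 2: S = kB * ln(W) = 1.381e-23 * 9.776
Step 3: S = 1.35e-22 J/K

1.35e-22


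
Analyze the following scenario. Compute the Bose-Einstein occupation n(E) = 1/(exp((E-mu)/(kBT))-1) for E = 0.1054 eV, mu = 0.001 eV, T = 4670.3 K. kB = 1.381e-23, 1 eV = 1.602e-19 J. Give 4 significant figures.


Step 1: (E - mu) = 0.1044 eV
Step 2: x = (E-mu)*eV/(kB*T) = 0.1044*1.602e-19/(1.381e-23*4670.3) = 0.2593
Step 3: exp(x) = 1.296
Step 4: n = 1/(exp(x)-1) = 3.378

3.378


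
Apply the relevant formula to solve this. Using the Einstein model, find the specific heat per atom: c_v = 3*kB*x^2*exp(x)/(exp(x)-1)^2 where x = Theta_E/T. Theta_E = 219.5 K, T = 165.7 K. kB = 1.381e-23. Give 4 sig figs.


Step 1: x = Theta_E/T = 219.5/165.7 = 1.325
Step 2: x^2 = 1.755
Step 3: exp(x) = 3.761
Step 4: c_v = 3*1.381e-23*1.755*3.761/(3.761-1)^2 = 3.587e-23

3.587e-23


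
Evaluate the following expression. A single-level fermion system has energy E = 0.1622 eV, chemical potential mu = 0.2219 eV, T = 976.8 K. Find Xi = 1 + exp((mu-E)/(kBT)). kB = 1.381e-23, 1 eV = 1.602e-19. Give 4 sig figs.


Step 1: (mu - E) = 0.2219 - 0.1622 = 0.0597 eV
Step 2: x = (mu-E)*eV/(kB*T) = 0.0597*1.602e-19/(1.381e-23*976.8) = 0.709
Step 3: exp(x) = 2.032
Step 4: Xi = 1 + 2.032 = 3.032

3.032


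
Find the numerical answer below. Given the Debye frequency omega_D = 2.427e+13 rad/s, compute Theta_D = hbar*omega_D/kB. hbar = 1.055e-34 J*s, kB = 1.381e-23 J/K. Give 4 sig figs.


Step 1: hbar*omega_D = 1.055e-34 * 2.427e+13 = 2.56e-21 J
Step 2: Theta_D = 2.56e-21 / 1.381e-23
Step 3: Theta_D = 185.4 K

185.4


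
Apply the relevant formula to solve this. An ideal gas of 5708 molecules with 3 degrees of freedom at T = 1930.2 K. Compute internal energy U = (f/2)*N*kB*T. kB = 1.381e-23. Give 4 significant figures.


Step 1: f/2 = 3/2 = 1.5
Step 2: N*kB*T = 5708*1.381e-23*1930.2 = 1.522e-16
Step 3: U = 1.5 * 1.522e-16 = 2.282e-16 J

2.282e-16


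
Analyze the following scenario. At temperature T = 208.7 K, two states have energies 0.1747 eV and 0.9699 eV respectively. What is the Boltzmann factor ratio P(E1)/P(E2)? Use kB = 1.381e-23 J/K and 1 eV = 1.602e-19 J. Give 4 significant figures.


Step 1: Compute energy difference dE = E1 - E2 = 0.1747 - 0.9699 = -0.7952 eV
Step 2: Convert to Joules: dE_J = -0.7952 * 1.602e-19 = -1.274e-19 J
Step 3: Compute exponent = -dE_J / (kB * T) = -(-1.274e-19) / (1.381e-23 * 208.7) = 44.2
Step 4: P(E1)/P(E2) = exp(44.2) = 1.57e+19

1.57e+19


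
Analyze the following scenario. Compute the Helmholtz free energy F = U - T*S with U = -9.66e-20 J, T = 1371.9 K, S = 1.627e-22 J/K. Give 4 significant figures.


Step 1: T*S = 1371.9 * 1.627e-22 = 2.232e-19 J
Step 2: F = U - T*S = -9.66e-20 - 2.232e-19
Step 3: F = -3.198e-19 J

-3.198e-19


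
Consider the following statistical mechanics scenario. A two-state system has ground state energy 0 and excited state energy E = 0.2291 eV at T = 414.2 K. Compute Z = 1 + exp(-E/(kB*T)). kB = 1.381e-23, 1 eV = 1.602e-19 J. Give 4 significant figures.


Step 1: Compute beta*E = E*eV/(kB*T) = 0.2291*1.602e-19/(1.381e-23*414.2) = 6.416
Step 2: exp(-beta*E) = exp(-6.416) = 0.001635
Step 3: Z = 1 + 0.001635 = 1.002

1.002


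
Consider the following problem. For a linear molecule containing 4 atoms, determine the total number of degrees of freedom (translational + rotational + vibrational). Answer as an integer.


Step 1: Translational DOF = 3
Step 2: Rotational DOF (linear) = 2
Step 3: Vibrational DOF = 3*4 - 5 = 7
Step 4: Total = 3 + 2 + 7 = 12

12


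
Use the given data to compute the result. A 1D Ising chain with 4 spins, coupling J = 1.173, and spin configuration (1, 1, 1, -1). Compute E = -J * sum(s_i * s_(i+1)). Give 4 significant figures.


Step 1: Nearest-neighbor products: 1, 1, -1
Step 2: Sum of products = 1
Step 3: E = -1.173 * 1 = -1.173

-1.173


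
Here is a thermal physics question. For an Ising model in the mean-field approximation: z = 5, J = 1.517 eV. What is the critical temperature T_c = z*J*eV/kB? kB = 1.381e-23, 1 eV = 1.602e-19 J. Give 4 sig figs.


Step 1: z*J = 5*1.517 = 7.585 eV
Step 2: Convert to Joules: 7.585*1.602e-19 = 1.215e-18 J
Step 3: T_c = 1.215e-18 / 1.381e-23 = 8.799e+04 K

8.799e+04


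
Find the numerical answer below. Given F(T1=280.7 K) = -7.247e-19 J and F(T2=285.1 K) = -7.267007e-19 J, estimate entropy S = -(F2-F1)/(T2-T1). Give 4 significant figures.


Step 1: dF = F2 - F1 = -7.267007e-19 - (-7.247e-19) = -2.0007e-21 J
Step 2: dT = T2 - T1 = 285.1 - 280.7 = 4.4 K
Step 3: S = -dF/dT = -(-2.0007e-21)/4.4 = 4.547e-22 J/K

4.547e-22


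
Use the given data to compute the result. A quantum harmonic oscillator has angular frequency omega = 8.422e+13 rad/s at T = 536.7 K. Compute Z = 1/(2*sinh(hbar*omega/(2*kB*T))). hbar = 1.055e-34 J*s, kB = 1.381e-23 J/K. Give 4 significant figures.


Step 1: Compute x = hbar*omega/(kB*T) = 1.055e-34*8.422e+13/(1.381e-23*536.7) = 1.199
Step 2: x/2 = 0.5994
Step 3: sinh(x/2) = 0.6359
Step 4: Z = 1/(2*0.6359) = 0.7862

0.7862


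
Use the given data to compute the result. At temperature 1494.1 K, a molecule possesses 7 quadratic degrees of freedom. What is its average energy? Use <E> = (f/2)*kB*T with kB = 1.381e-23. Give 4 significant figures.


Step 1: f/2 = 7/2 = 3.5
Step 2: kB*T = 1.381e-23 * 1494.1 = 2.063e-20
Step 3: <E> = 3.5 * 2.063e-20 = 7.222e-20 J

7.222e-20


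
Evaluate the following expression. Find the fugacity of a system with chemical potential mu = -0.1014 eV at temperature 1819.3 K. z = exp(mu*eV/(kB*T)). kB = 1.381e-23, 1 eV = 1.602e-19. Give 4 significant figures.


Step 1: Convert mu to Joules: -0.1014*1.602e-19 = -1.624e-20 J
Step 2: kB*T = 1.381e-23*1819.3 = 2.512e-20 J
Step 3: mu/(kB*T) = -0.6466
Step 4: z = exp(-0.6466) = 0.5238

0.5238


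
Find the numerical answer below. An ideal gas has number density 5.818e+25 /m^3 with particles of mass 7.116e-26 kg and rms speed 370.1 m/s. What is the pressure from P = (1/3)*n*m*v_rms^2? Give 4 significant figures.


Step 1: v_rms^2 = 370.1^2 = 1.37e+05
Step 2: n*m = 5.818e+25*7.116e-26 = 4.14
Step 3: P = (1/3)*4.14*1.37e+05 = 1.89e+05 Pa

1.89e+05


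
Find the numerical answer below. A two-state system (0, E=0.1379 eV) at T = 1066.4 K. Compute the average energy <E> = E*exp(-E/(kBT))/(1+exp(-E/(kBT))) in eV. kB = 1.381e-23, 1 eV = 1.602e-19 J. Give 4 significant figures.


Step 1: beta*E = 0.1379*1.602e-19/(1.381e-23*1066.4) = 1.5
Step 2: exp(-beta*E) = 0.2231
Step 3: <E> = 0.1379*0.2231/(1+0.2231) = 0.02515 eV

0.02515


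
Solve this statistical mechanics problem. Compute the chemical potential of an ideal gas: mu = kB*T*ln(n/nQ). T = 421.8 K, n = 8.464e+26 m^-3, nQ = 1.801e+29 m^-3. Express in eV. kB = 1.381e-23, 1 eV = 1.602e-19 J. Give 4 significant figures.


Step 1: n/nQ = 8.464e+26/1.801e+29 = 0.0047
Step 2: ln(n/nQ) = -5.36
Step 3: mu = kB*T*ln(n/nQ) = 5.825e-21*-5.36 = -3.122e-20 J
Step 4: Convert to eV: -3.122e-20/1.602e-19 = -0.1949 eV

-0.1949


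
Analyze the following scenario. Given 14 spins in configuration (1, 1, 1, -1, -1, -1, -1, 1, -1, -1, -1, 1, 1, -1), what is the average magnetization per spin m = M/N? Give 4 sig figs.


Step 1: Count up spins (+1): 6, down spins (-1): 8
Step 2: Total magnetization M = 6 - 8 = -2
Step 3: m = M/N = -2/14 = -0.1429

-0.1429


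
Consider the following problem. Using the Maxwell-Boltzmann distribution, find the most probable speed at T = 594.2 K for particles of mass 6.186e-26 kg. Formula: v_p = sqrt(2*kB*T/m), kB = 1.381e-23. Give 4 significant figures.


Step 1: Numerator = 2*kB*T = 2*1.381e-23*594.2 = 1.641e-20
Step 2: Ratio = 1.641e-20 / 6.186e-26 = 2.653e+05
Step 3: v_p = sqrt(2.653e+05) = 515.1 m/s

515.1
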